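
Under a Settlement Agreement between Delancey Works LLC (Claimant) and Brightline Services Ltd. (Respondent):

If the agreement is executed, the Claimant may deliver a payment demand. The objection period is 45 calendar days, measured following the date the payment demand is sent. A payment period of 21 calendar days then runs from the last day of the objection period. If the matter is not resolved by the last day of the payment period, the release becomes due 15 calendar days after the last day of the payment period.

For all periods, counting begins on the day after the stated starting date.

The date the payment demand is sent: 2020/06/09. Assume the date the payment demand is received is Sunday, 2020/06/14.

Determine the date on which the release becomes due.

The last day of the objection period: 2020/06/09 + 45 days = 2020/07/24.
The last day of the payment period: 21 calendar days after 2020/07/24 is 2020/08/14.
The date on which the release becomes due: 15 calendar days after 2020/08/14 is 2020/08/29.

2020/08/29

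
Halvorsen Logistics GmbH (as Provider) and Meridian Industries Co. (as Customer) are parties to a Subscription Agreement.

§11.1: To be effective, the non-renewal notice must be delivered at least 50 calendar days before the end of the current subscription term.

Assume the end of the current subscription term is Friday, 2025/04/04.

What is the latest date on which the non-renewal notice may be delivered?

Counting back 50 calendar days from 2025/04/04 gives 2025/02/13.

2025/02/13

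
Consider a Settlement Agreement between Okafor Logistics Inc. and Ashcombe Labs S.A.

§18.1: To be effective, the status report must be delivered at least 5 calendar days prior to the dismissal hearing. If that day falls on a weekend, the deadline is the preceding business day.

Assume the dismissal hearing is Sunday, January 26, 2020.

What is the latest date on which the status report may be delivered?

January 21, 2020

Counting back 5 calendar days from January 26, 2020 gives January 21, 2020. That is a Tuesday, so no adjustment is needed.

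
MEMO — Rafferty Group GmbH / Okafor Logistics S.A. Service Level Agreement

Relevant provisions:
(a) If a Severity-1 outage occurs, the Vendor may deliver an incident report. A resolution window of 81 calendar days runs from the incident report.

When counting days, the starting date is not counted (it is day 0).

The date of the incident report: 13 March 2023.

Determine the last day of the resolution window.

2 June 2023

Adding 81 calendar days to 13 March 2023 gives 2 June 2023, which is the last day of the resolution window.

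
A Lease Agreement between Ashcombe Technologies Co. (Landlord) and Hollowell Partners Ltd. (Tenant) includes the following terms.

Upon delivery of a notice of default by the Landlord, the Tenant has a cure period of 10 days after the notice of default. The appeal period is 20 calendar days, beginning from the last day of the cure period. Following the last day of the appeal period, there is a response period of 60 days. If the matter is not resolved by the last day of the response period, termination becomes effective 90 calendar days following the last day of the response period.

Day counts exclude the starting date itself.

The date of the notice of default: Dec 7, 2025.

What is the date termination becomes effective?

Jun 5, 2026

The last day of the cure period: 10 calendar days after Dec 7, 2025 is Dec 17, 2025.
The last day of the appeal period: Dec 17, 2025 + 20 days = Jan 6, 2026.
The last day of the response period: 60 calendar days after Jan 6, 2026 is Mar 7, 2026.
The date termination becomes effective: 90 calendar days after Mar 7, 2026 is Jun 5, 2026.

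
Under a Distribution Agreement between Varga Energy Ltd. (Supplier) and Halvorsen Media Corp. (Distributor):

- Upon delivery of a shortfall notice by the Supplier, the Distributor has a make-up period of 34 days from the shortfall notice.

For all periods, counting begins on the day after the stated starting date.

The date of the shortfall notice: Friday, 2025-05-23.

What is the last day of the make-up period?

2025-06-26

Adding 34 calendar days to 2025-05-23 gives 2025-06-26, which is the last day of the make-up period.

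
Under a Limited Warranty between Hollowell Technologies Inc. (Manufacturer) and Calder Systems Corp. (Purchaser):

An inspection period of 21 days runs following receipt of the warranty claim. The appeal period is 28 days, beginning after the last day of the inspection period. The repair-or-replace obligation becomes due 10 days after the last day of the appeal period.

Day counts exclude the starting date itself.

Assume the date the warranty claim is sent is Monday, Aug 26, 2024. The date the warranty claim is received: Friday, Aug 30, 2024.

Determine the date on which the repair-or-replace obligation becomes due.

Oct 28, 2024

Adding 21 calendar days to Aug 30, 2024 gives Sep 20, 2024, which is the last day of the inspection period.
Adding 28 calendar days to Sep 20, 2024 gives Oct 18, 2024, which is the last day of the appeal period.
The date on which the repair-or-replace obligation becomes due: Oct 18, 2024 + 10 days = Oct 28, 2024.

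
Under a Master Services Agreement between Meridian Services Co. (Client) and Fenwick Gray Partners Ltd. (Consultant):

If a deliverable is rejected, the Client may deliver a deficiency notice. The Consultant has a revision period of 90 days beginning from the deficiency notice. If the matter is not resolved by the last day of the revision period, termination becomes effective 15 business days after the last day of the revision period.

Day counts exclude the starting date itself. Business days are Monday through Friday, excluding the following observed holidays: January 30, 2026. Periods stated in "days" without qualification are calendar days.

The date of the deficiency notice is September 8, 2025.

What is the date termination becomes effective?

December 26, 2025

Adding 90 calendar days to September 8, 2025 gives December 7, 2025, which is the last day of the revision period.
From Sunday, December 7, 2025, 15 business days (Dec 8, Dec 9, Dec 10, Dec 11, …, Dec 24, Dec 25, Dec 26, skipping weekends) brings us to Friday, December 26, 2025, which is the date termination becomes effective.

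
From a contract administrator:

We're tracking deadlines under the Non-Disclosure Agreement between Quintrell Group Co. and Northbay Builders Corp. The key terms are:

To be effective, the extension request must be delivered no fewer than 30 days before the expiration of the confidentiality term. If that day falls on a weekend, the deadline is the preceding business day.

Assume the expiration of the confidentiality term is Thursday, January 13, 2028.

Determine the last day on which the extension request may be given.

January 13, 2028 minus 30 days is December 14, 2027. That is a Tuesday, so no adjustment is needed.

December 14, 2027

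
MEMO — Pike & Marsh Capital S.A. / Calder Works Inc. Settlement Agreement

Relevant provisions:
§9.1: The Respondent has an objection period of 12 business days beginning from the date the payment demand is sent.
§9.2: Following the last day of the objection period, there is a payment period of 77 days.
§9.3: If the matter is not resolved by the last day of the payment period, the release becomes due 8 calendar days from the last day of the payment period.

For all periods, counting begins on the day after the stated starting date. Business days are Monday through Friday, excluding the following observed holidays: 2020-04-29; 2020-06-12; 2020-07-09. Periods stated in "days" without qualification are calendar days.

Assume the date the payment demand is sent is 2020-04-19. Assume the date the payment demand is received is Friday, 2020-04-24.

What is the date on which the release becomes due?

The last day of the objection period: 12 business days after Sunday, 2020-04-19, skipping weekends and the listed holiday on Apr 29 — Apr 20, Apr 21, Apr 22, Apr 23, …, May 4, May 5, May 6 — lands on Wednesday, 2020-05-06.
The last day of the payment period: 77 calendar days after 2020-05-06 is 2020-07-22.
Adding 8 calendar days to 2020-07-22 gives 2020-07-30, which is the date on which the release becomes due.

2020-07-30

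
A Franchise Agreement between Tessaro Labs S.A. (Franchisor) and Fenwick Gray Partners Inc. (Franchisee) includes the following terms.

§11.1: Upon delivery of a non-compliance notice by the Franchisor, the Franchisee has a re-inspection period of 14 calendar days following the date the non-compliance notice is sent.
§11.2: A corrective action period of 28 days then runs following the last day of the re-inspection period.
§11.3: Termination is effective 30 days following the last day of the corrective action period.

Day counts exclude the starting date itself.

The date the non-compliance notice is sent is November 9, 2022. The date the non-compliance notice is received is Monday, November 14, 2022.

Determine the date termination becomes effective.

The last day of the re-inspection period: November 9, 2022 + 14 days = November 23, 2022.
Adding 28 calendar days to November 23, 2022 gives December 21, 2022, which is the last day of the corrective action period.
The date termination becomes effective: 30 calendar days after December 21, 2022 is January 20, 2023.

January 20, 2023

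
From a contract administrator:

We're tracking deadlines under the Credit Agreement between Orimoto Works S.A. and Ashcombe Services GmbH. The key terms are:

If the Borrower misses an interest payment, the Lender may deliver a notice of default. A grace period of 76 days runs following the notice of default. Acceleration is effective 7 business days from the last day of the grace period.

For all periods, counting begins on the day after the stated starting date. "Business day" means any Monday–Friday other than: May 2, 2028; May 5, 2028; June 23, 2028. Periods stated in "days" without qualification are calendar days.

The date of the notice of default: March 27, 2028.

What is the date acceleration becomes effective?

The last day of the grace period: 76 calendar days after March 27, 2028 is June 11, 2028.
The date acceleration becomes effective: counting 7 business days from Sunday, June 11, 2028 (Jun 12, Jun 13, Jun 14, Jun 15, Jun 16, Jun 19, Jun 20, skipping weekends) reaches Tuesday, June 20, 2028.

June 20, 2028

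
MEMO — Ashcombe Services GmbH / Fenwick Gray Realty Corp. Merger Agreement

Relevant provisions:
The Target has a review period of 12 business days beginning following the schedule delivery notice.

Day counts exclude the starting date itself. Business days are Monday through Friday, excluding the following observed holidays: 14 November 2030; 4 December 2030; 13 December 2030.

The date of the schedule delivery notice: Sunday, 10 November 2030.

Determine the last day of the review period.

27 November 2030

The last day of the review period: 12 business days after Sunday, 10 November 2030, skipping weekends and the listed holiday on Nov 14 — Nov 11, Nov 12, Nov 13, Nov 15, …, Nov 25, Nov 26, Nov 27 — lands on Wednesday, 27 November 2030.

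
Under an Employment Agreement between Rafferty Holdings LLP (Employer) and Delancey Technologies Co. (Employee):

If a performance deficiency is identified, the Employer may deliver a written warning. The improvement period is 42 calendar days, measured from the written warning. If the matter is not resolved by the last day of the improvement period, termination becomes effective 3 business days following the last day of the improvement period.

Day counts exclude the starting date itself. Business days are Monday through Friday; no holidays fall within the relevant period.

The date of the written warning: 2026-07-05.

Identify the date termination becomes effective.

The last day of the improvement period: 42 calendar days after 2026-07-05 is 2026-08-16.
From Sunday, 2026-08-16, 3 business days (Aug 17, Aug 18, Aug 19, skipping weekends) brings us to Wednesday, 2026-08-19, which is the date termination becomes effective.

2026-08-19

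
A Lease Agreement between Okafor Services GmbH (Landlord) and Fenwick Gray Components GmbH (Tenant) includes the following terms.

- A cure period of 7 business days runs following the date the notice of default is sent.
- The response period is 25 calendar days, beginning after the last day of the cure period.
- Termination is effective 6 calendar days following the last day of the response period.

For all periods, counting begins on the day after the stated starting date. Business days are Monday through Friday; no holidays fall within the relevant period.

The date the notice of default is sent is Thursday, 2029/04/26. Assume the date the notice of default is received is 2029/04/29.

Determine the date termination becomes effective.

The last day of the cure period: counting 7 business days from Thursday, 2029/04/26 (Apr 27, Apr 30, May 1, May 2, May 3, May 4, May 7, skipping weekends) reaches Monday, 2029/05/07.
Adding 25 calendar days to 2029/05/07 gives 2029/06/01, which is the last day of the response period.
The date termination becomes effective: 2029/06/01 + 6 days = 2029/06/07.

2029/06/07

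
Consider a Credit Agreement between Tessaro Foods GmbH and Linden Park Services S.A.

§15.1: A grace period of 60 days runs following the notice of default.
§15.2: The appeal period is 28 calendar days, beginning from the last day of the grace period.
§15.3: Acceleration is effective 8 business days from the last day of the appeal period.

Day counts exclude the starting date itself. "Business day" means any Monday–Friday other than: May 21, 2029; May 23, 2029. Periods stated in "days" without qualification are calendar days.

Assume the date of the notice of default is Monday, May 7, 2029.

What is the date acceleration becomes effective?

Adding 60 calendar days to May 7, 2029 gives July 6, 2029, which is the last day of the grace period.
The last day of the appeal period: July 6, 2029 + 28 days = August 3, 2029.
From Friday, August 3, 2029, 8 business days (Aug 6, Aug 7, Aug 8, Aug 9, Aug 10, Aug 13, Aug 14, Aug 15, skipping weekends) brings us to Wednesday, August 15, 2029, which is the date acceleration becomes effective.

August 15, 2029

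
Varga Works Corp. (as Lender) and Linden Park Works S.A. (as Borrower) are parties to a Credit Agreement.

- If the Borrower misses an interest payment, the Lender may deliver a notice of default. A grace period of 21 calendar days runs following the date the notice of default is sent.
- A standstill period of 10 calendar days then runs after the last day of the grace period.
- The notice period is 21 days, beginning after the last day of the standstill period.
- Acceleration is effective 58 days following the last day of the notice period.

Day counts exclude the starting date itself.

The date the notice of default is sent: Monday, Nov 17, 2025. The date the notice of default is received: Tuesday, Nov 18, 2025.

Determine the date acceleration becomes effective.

The last day of the grace period: Nov 17, 2025 + 21 days = Dec 8, 2025.
The last day of the standstill period: 10 calendar days after Dec 8, 2025 is Dec 18, 2025.
The last day of the notice period: Dec 18, 2025 + 21 days = Jan 8, 2026.
Adding 58 calendar days to Jan 8, 2026 gives Mar 7, 2026, which is the date acceleration becomes effective.

Mar 7, 2026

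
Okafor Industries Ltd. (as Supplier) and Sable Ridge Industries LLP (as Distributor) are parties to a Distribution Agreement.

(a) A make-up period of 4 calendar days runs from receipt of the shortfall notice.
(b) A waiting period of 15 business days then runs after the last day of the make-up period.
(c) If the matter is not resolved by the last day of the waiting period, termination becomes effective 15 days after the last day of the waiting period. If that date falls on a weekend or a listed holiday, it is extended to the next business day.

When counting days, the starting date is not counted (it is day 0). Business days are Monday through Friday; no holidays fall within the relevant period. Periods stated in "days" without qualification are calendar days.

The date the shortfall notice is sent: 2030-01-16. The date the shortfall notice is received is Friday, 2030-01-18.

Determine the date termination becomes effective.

2030-02-27

The last day of the make-up period: 4 calendar days after 2030-01-18 is 2030-01-22.
From Tuesday, 2030-01-22, 15 business days (Jan 23, Jan 24, Jan 25, Jan 28, …, Feb 8, Feb 11, Feb 12, skipping weekends) brings us to Tuesday, 2030-02-12, which is the last day of the waiting period.
The date termination becomes effective: 15 calendar days after 2030-02-12 is 2030-02-27. 2030-02-27 is a Wednesday, so no roll-forward applies.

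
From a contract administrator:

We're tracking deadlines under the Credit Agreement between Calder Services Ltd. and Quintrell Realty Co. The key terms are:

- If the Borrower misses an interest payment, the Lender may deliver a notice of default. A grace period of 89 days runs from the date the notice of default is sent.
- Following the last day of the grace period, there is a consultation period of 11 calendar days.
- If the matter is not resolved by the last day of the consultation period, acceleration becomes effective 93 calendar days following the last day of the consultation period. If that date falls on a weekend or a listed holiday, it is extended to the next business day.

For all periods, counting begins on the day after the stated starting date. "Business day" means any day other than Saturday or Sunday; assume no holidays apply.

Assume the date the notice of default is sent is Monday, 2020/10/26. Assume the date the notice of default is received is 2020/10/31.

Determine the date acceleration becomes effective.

2021/05/07

The last day of the grace period: 2020/10/26 + 89 days = 2021/01/23.
The last day of the consultation period: 11 calendar days after 2021/01/23 is 2021/02/03.
The date acceleration becomes effective: 2021/02/03 + 93 days = 2021/05/07. 2021/05/07 is a Friday, so no roll-forward applies.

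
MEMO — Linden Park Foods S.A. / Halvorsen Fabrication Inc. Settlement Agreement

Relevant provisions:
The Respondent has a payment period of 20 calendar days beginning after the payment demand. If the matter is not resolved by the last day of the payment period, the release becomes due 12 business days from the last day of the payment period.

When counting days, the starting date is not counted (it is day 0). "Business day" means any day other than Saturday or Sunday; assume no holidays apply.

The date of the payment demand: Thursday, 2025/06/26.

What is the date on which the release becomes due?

2025/08/01

The last day of the payment period: 20 calendar days after 2025/06/26 is 2025/07/16.
From Wednesday, 2025/07/16, 12 business days (Jul 17, Jul 18, Jul 21, Jul 22, …, Jul 30, Jul 31, Aug 1, skipping weekends) brings us to Friday, 2025/08/01, which is the date on which the release becomes due.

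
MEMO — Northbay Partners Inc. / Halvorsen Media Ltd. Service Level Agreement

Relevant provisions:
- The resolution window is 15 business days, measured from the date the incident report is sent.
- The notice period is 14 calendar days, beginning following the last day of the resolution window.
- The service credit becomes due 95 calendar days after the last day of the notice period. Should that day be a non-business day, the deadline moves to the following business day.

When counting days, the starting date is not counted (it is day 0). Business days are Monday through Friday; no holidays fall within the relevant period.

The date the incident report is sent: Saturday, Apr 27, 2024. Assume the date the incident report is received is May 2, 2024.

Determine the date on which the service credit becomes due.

Sep 3, 2024

From Saturday, Apr 27, 2024, 15 business days (Apr 29, Apr 30, May 1, May 2, …, May 15, May 16, May 17, skipping weekends) brings us to Friday, May 17, 2024, which is the last day of the resolution window.
Adding 14 calendar days to May 17, 2024 gives May 31, 2024, which is the last day of the notice period.
The date on which the service credit becomes due: May 31, 2024 + 95 days = Sep 3, 2024. Sep 3, 2024 is a Tuesday, so no roll-forward applies.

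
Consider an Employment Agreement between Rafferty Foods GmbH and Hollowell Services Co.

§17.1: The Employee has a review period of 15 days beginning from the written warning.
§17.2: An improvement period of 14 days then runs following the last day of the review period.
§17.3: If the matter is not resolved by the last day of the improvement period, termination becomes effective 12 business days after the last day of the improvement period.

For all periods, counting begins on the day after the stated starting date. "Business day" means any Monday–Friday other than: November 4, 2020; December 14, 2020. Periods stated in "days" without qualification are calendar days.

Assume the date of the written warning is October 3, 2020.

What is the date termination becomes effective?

The last day of the review period: 15 calendar days after October 3, 2020 is October 18, 2020.
Adding 14 calendar days to October 18, 2020 gives November 1, 2020, which is the last day of the improvement period.
The date termination becomes effective: 12 business days after Sunday, November 1, 2020, skipping weekends and the listed holiday on Nov 4 — Nov 2, Nov 3, Nov 5, Nov 6, …, Nov 16, Nov 17, Nov 18 — lands on Wednesday, November 18, 2020.

November 18, 2020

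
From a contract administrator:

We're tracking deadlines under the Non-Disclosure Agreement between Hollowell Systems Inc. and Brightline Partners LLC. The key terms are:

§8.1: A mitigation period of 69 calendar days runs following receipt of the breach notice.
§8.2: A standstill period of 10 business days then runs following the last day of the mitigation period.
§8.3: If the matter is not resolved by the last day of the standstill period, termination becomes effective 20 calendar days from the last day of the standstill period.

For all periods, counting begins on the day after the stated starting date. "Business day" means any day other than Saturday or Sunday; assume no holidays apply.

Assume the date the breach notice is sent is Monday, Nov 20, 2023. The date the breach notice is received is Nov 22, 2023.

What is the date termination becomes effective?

Mar 4, 2024

Adding 69 calendar days to Nov 22, 2023 gives Jan 30, 2024, which is the last day of the mitigation period.
The last day of the standstill period: counting 10 business days from Tuesday, Jan 30, 2024 (Jan 31, Feb 1, Feb 2, Feb 5, Feb 6, Feb 7, Feb 8, Feb 9, Feb 12, Feb 13, skipping weekends) reaches Tuesday, Feb 13, 2024.
The date termination becomes effective: Feb 13, 2024 + 20 days = Mar 4, 2024.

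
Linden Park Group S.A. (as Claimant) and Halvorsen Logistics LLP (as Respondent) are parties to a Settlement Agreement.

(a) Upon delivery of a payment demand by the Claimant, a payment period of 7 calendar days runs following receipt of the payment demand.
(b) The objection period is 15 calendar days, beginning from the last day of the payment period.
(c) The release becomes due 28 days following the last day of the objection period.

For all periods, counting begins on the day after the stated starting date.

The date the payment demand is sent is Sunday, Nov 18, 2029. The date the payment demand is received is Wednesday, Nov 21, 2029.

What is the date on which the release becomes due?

Jan 10, 2030

The last day of the payment period: Nov 21, 2029 + 7 days = Nov 28, 2029.
The last day of the objection period: 15 calendar days after Nov 28, 2029 is Dec 13, 2029.
Adding 28 calendar days to Dec 13, 2029 gives Jan 10, 2030, which is the date on which the release becomes due.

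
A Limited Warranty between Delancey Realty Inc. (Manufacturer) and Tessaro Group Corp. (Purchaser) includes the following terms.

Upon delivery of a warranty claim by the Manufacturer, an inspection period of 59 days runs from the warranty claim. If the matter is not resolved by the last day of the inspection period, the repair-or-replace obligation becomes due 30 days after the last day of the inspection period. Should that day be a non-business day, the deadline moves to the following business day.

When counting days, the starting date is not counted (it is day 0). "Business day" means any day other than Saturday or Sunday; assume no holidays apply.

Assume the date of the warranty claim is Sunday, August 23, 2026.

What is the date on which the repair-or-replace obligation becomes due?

November 20, 2026

Adding 59 calendar days to August 23, 2026 gives October 21, 2026, which is the last day of the inspection period.
Adding 30 calendar days to October 21, 2026 gives November 20, 2026, which is the date on which the repair-or-replace obligation becomes due. November 20, 2026 is a Friday, so no roll-forward applies.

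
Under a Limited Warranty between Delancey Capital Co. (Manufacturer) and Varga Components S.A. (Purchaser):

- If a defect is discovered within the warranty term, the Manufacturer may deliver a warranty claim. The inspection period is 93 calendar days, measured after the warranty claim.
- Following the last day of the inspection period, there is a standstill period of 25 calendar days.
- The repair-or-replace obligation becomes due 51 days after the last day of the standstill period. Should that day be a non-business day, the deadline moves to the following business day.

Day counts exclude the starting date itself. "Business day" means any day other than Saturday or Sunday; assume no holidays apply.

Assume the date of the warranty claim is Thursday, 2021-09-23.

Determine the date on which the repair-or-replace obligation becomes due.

Adding 93 calendar days to 2021-09-23 gives 2021-12-25, which is the last day of the inspection period.
The last day of the standstill period: 2021-12-25 + 25 days = 2022-01-19.
Adding 51 calendar days to 2022-01-19 gives 2022-03-11, which is the date on which the repair-or-replace obligation becomes due. 2022-03-11 is a Friday, so no roll-forward applies.

2022-03-11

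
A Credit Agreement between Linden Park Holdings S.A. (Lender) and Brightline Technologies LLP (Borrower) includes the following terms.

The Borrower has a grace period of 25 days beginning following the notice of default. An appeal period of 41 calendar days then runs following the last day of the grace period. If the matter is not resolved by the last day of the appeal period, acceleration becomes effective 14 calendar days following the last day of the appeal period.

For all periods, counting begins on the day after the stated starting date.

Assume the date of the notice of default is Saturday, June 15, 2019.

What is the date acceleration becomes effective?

September 3, 2019

The last day of the grace period: June 15, 2019 + 25 days = July 10, 2019.
Adding 41 calendar days to July 10, 2019 gives August 20, 2019, which is the last day of the appeal period.
The date acceleration becomes effective: 14 calendar days after August 20, 2019 is September 3, 2019.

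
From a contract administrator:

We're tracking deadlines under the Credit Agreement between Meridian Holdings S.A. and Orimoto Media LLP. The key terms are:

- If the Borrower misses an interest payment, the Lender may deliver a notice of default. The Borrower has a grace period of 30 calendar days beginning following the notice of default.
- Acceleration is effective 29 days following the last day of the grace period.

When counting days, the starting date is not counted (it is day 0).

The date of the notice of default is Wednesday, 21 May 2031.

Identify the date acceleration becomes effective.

Adding 30 calendar days to 21 May 2031 gives 20 June 2031, which is the last day of the grace period.
The date acceleration becomes effective: 29 calendar days after 20 June 2031 is 19 July 2031.

19 July 2031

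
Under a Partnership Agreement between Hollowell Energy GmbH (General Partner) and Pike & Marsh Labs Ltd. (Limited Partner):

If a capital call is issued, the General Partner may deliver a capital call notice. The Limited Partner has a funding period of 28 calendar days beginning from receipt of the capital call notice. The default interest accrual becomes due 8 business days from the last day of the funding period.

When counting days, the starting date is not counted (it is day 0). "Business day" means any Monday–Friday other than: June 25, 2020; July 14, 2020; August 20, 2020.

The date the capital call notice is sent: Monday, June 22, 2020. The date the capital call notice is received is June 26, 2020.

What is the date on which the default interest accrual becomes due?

Adding 28 calendar days to June 26, 2020 gives July 24, 2020, which is the last day of the funding period.
From Friday, July 24, 2020, 8 business days (Jul 27, Jul 28, Jul 29, Jul 30, Jul 31, Aug 3, Aug 4, Aug 5, skipping weekends) brings us to Wednesday, August 5, 2020, which is the date on which the default interest accrual becomes due.

August 5, 2020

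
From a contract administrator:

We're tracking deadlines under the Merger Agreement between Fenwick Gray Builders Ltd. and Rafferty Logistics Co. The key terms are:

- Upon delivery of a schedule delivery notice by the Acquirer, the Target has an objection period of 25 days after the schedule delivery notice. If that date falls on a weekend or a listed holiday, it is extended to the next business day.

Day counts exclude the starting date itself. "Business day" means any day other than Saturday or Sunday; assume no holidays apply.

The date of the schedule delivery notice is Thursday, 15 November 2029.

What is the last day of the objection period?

Adding 25 calendar days to 15 November 2029 gives 10 December 2029, which is the last day of the objection period. 10 December 2029 is a Monday, so no roll-forward applies.

10 December 2029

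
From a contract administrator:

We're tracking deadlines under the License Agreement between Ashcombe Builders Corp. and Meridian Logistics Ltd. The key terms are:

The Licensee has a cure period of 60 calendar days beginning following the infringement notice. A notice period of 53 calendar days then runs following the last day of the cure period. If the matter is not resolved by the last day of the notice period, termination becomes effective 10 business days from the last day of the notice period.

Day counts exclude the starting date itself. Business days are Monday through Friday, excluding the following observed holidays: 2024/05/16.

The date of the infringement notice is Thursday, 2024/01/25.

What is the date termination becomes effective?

2024/05/31

The last day of the cure period: 60 calendar days after 2024/01/25 is 2024/03/25.
The last day of the notice period: 53 calendar days after 2024/03/25 is 2024/05/17.
The date termination becomes effective: 10 business days after Friday, 2024/05/17, skipping weekends — May 20, May 21, May 22, May 23, May 24, May 27, May 28, May 29, May 30, May 31 — lands on Friday, 2024/05/31.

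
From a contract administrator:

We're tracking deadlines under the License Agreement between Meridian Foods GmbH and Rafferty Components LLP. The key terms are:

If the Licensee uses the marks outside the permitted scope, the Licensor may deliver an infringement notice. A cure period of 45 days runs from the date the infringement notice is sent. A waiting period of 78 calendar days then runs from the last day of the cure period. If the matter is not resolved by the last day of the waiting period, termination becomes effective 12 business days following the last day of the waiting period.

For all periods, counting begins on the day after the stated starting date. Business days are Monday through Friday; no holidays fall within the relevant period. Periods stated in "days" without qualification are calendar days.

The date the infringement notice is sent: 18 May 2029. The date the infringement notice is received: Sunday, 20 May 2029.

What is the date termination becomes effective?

4 October 2029

The last day of the cure period: 18 May 2029 + 45 days = 2 July 2029.
The last day of the waiting period: 78 calendar days after 2 July 2029 is 18 September 2029.
The date termination becomes effective: 12 business days after Tuesday, 18 September 2029, skipping weekends — Sep 19, Sep 20, Sep 21, Sep 24, …, Oct 2, Oct 3, Oct 4 — lands on Thursday, 4 October 2029.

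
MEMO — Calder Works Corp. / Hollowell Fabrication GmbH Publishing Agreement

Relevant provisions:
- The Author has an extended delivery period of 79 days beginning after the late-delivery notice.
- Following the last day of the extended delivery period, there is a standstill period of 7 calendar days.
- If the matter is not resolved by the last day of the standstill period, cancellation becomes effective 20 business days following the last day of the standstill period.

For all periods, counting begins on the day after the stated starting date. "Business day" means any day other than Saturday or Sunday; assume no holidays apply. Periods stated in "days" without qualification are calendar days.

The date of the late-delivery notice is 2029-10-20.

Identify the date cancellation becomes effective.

2030-02-11

Adding 79 calendar days to 2029-10-20 gives 2030-01-07, which is the last day of the extended delivery period.
Adding 7 calendar days to 2030-01-07 gives 2030-01-14, which is the last day of the standstill period.
The date cancellation becomes effective: counting 20 business days from Monday, 2030-01-14 (Jan 15, Jan 16, Jan 17, Jan 18, …, Feb 7, Feb 8, Feb 11, skipping weekends) reaches Monday, 2030-02-11.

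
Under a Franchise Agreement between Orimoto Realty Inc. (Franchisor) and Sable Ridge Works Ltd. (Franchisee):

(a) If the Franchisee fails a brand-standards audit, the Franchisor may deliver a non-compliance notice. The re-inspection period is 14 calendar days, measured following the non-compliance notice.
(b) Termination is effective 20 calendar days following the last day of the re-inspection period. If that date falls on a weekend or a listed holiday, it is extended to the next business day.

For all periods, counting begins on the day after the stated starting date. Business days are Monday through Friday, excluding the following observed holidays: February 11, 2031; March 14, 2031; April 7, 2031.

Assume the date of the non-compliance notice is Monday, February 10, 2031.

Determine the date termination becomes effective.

Adding 14 calendar days to February 10, 2031 gives February 24, 2031, which is the last day of the re-inspection period.
The date termination becomes effective: 20 calendar days after February 24, 2031 is March 16, 2031. That falls on a Sunday, so it rolls to the next business day, Monday, March 17, 2031.

March 17, 2031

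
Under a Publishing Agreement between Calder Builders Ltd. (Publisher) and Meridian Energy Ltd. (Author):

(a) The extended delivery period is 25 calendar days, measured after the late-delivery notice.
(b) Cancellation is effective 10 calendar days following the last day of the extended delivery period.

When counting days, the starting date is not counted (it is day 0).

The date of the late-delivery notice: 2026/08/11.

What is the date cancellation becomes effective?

The last day of the extended delivery period: 2026/08/11 + 25 days = 2026/09/05.
The date cancellation becomes effective: 2026/09/05 + 10 days = 2026/09/15.

2026/09/15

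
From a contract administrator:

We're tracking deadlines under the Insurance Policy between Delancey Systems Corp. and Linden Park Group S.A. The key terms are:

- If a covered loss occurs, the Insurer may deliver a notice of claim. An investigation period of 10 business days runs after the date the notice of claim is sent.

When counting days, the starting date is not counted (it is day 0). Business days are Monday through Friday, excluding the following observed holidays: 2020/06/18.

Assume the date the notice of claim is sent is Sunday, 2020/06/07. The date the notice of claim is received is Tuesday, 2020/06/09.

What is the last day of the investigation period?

The last day of the investigation period: 10 business days after Sunday, 2020/06/07, skipping weekends and the listed holiday on Jun 18 — Jun 8, Jun 9, Jun 10, Jun 11, Jun 12, Jun 15, Jun 16, Jun 17, Jun 19, Jun 22 — lands on Monday, 2020/06/22.

2020/06/22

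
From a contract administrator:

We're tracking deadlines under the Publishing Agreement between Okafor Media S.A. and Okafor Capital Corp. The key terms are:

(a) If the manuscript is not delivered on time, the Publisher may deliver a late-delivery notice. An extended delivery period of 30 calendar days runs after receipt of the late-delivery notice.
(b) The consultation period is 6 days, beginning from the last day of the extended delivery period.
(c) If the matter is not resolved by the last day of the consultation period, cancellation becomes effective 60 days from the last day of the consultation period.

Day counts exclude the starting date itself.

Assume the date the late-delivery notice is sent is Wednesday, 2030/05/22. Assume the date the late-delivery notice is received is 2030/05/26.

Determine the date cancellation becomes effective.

2030/08/30

Adding 30 calendar days to 2030/05/26 gives 2030/06/25, which is the last day of the extended delivery period.
The last day of the consultation period: 2030/06/25 + 6 days = 2030/07/01.
The date cancellation becomes effective: 2030/07/01 + 60 days = 2030/08/30.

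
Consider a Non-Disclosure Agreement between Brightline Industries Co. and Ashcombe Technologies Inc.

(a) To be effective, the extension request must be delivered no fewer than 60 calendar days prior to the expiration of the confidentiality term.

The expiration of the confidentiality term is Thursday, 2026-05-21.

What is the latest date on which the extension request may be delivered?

2026-05-21 minus 60 days is 2026-03-22.

2026-03-22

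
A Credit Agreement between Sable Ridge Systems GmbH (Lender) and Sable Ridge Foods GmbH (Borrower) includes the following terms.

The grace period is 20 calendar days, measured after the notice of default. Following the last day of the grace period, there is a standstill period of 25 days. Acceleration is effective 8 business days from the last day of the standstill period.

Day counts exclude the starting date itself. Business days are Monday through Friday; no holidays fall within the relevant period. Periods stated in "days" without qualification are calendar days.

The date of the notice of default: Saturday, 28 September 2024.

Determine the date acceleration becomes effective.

22 November 2024

The last day of the grace period: 28 September 2024 + 20 days = 18 October 2024.
The last day of the standstill period: 25 calendar days after 18 October 2024 is 12 November 2024.
From Tuesday, 12 November 2024, 8 business days (Nov 13, Nov 14, Nov 15, Nov 18, Nov 19, Nov 20, Nov 21, Nov 22, skipping weekends) brings us to Friday, 22 November 2024, which is the date acceleration becomes effective.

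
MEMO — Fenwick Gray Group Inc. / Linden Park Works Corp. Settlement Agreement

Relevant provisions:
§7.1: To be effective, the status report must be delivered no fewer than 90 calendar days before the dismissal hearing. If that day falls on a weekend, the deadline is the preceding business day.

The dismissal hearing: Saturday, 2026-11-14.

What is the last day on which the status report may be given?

Counting back 90 calendar days from 2026-11-14 gives 2026-08-16. That is a Sunday, so the deadline moves back to Friday, 2026-08-14.

2026-08-14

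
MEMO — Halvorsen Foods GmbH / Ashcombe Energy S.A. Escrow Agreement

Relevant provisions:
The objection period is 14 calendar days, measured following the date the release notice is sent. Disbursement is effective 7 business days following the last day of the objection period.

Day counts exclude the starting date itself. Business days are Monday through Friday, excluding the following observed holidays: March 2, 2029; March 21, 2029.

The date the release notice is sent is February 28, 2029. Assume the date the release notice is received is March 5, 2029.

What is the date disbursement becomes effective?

March 26, 2029

Adding 14 calendar days to February 28, 2029 gives March 14, 2029, which is the last day of the objection period.
The date disbursement becomes effective: 7 business days after Wednesday, March 14, 2029, skipping weekends and the listed holiday on Mar 21 — Mar 15, Mar 16, Mar 19, Mar 20, Mar 22, Mar 23, Mar 26 — lands on Monday, March 26, 2029.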